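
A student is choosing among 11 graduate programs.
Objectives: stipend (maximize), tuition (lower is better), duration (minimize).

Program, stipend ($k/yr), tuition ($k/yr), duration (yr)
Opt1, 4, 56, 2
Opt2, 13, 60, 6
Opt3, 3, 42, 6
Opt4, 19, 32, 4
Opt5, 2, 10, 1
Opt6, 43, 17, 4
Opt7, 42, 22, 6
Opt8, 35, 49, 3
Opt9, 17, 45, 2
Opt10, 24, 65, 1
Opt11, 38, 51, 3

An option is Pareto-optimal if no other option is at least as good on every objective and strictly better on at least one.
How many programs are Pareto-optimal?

Opt1: dominated by Opt9 (stipend 17≥4, tuition 45≤56, duration 2≤2).
Opt2: dominated by Opt4 (stipend 19≥13, tuition 32≤60, duration 4≤6).
Opt3: dominated by Opt4 (stipend 19≥3, tuition 32≤42, duration 4≤6).
Opt4: dominated by Opt6 (stipend 43≥19, tuition 17≤32, duration 4≤4).
Opt5: not dominated (best tuition).
Opt6: not dominated (best stipend).
Opt7: dominated by Opt6 (stipend 43≥42, tuition 17≤22, duration 4≤6).
Opt8: not dominated.
Opt9: not dominated.
Opt10: not dominated.
Opt11: not dominated.
Pareto-optimal: Opt5, Opt6, Opt8, Opt9, Opt10, Opt11 → 6.

6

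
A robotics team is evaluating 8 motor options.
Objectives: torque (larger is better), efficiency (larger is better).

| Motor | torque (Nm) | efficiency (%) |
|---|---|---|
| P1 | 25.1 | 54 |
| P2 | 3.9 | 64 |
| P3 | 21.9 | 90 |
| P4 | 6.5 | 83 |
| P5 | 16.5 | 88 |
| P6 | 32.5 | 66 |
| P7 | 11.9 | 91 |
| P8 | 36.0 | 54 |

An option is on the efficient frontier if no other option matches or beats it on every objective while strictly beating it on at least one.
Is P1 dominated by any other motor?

P6 vs P1: torque 32.5≥25.1, efficiency 66≥54 — P6 is at least as good on every objective and strictly better on at least one, so P6 dominates P1.

Yes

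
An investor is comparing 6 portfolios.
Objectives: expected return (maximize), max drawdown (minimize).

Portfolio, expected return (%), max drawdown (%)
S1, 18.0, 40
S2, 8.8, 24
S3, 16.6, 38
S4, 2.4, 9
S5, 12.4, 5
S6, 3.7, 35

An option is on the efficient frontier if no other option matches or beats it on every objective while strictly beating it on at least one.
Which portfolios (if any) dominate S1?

none

S2: worse on expected return (8.8 vs 18.0).
S3: worse on expected return (16.6 vs 18.0).
S4: worse on expected return (2.4 vs 18.0).
S5: worse on expected return (12.4 vs 18.0).
S6: worse on expected return (3.7 vs 18.0).
No option dominates S1.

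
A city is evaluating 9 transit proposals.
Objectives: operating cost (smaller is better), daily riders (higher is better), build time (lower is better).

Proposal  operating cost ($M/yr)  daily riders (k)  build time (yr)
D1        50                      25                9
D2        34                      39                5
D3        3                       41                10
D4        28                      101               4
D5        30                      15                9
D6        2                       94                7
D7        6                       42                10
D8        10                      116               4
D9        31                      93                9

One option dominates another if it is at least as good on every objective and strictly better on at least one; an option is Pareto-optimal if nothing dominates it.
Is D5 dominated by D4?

D4 vs D5: operating cost 28≤30, daily riders 101≥15, build time 4≤9 — D4 is at least as good on every objective with at least one strict improvement.

Yes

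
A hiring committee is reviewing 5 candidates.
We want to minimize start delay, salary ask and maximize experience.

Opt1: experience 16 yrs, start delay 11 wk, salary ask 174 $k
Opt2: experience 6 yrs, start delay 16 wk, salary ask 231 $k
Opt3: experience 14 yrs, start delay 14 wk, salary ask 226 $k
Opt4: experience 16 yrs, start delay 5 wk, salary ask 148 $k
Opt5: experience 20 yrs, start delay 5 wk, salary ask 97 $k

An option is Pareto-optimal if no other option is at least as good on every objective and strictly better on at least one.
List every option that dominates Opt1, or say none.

Opt4: experience 16≥16, start delay 5≤11, salary ask 148≤174 — dominates Opt1.
Opt5: experience 20≥16, start delay 5≤11, salary ask 97≤174 — dominates Opt1.
Others (Opt2, Opt3) are each worse than Opt1 on at least one objective.

Opt4, Opt5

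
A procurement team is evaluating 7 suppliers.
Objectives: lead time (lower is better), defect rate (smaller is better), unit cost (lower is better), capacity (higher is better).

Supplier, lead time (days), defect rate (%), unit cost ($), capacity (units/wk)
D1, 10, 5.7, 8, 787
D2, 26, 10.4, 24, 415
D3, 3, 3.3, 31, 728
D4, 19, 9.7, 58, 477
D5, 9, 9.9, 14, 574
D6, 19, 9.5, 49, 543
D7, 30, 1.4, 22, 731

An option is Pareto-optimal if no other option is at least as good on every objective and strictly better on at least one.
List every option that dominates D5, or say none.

none

D1: worse on lead time (10 vs 9).
D2: worse on lead time (26 vs 9).
D3: worse on unit cost (31 vs 14).
D4: worse on lead time (19 vs 9).
D6: worse on lead time (19 vs 9).
D7: worse on lead time (30 vs 9).
No option dominates D5.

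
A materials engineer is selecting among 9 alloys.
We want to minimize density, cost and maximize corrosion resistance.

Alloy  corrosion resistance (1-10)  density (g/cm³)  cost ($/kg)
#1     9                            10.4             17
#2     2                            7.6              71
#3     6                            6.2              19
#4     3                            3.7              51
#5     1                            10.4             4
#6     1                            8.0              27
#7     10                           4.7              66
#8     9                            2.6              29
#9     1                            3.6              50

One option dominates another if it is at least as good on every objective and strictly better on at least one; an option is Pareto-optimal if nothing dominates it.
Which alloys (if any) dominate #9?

#8: corrosion resistance 9≥1, density 2.6≤3.6, cost 29≤50 — dominates #9.
Others (#1, #2, #3, #4, #5, #6, #7) are each worse than #9 on at least one objective.

#8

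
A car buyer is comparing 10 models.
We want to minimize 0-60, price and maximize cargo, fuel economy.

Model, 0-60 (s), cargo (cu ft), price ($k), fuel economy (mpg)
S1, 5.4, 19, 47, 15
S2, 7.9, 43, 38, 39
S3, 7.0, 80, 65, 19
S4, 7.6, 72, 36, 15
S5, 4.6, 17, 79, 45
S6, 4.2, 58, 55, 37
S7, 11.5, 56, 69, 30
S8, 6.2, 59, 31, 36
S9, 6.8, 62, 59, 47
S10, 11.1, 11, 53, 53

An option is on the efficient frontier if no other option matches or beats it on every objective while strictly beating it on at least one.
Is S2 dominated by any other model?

No

S1: worse on cargo (19 vs 43).
S3: worse on price (65 vs 38).
S4: worse on fuel economy (15 vs 39).
S5: worse on cargo (17 vs 43).
S6: worse on price (55 vs 38).
S7: worse on 0-60 (11.5 vs 7.9).
S8: worse on fuel economy (36 vs 39).
S9: worse on price (59 vs 38).
S10: worse on 0-60 (11.1 vs 7.9).
No option is at least as good as S2 on every objective and strictly better on one.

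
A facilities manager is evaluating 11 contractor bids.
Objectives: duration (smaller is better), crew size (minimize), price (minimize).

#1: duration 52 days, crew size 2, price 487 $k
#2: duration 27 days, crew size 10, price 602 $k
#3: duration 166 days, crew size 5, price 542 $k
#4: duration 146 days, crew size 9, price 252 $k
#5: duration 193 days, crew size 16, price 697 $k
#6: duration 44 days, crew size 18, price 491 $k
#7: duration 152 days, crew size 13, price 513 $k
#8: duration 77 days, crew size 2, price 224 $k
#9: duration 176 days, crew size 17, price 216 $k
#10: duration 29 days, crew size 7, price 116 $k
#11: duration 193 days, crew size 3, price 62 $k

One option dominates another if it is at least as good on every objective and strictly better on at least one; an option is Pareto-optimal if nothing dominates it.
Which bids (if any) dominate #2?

none

#1: worse on duration (52 vs 27).
#3: worse on duration (166 vs 27).
#4: worse on duration (146 vs 27).
#5: worse on duration (193 vs 27).
#6: worse on duration (44 vs 27).
#7: worse on duration (152 vs 27).
#8: worse on duration (77 vs 27).
#9: worse on duration (176 vs 27).
#10: worse on duration (29 vs 27).
#11: worse on duration (193 vs 27).
No option dominates #2.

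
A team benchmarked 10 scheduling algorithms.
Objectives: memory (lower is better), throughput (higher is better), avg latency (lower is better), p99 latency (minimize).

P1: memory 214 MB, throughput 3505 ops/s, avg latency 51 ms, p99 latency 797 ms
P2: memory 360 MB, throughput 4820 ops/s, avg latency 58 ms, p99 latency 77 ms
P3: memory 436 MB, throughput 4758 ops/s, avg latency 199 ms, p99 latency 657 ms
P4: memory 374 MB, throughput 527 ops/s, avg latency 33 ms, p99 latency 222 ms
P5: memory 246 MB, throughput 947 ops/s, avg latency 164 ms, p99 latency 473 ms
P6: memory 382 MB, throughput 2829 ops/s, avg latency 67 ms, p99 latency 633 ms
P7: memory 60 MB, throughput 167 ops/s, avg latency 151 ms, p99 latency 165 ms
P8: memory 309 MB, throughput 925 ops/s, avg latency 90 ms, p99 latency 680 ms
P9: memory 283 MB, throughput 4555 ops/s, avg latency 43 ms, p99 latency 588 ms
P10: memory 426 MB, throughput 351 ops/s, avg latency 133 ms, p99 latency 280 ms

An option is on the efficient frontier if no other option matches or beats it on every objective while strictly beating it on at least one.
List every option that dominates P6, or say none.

P2: memory 360≤382, throughput 4820≥2829, avg latency 58≤67, p99 latency 77≤633 — dominates P6.
P9: memory 283≤382, throughput 4555≥2829, avg latency 43≤67, p99 latency 588≤633 — dominates P6.
Others (P1, P3, P4, P5, P7, P8, P10) are each worse than P6 on at least one objective.

P2, P9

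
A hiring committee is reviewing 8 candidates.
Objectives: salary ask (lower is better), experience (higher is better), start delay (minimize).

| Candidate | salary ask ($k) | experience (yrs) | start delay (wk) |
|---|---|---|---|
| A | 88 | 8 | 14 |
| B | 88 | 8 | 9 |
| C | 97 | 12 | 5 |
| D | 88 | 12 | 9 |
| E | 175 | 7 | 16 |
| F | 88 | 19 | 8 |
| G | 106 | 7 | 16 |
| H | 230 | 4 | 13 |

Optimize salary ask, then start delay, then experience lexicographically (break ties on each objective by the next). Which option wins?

F

First minimize salary ask: best is 88, kept {A, B, D, F}.
Then minimize start delay: best is 8, kept {F}.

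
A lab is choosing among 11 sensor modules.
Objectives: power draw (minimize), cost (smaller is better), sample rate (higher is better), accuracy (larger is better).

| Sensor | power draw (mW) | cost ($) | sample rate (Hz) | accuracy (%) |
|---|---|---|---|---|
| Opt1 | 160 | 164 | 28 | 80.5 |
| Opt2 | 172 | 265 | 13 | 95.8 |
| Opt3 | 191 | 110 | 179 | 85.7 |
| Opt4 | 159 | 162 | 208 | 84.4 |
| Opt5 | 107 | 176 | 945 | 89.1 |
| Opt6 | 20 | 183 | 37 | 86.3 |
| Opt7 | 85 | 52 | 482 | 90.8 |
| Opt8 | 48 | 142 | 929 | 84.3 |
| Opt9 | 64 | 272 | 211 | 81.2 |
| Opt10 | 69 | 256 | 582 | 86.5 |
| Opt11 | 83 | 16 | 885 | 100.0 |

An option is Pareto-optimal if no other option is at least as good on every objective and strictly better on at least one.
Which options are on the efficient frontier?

Opt1: dominated by Opt4 (power draw 159≤160, cost 162≤164, sample rate 208≥28, accuracy 84.4≥80.5).
Opt2: dominated by Opt11 (power draw 83≤172, cost 16≤265, sample rate 885≥13, accuracy 100.0≥95.8).
Opt3: dominated by Opt7 (power draw 85≤191, cost 52≤110, sample rate 482≥179, accuracy 90.8≥85.7).
Opt4: dominated by Opt7 (power draw 85≤159, cost 52≤162, sample rate 482≥208, accuracy 90.8≥84.4).
Opt5: not dominated (best sample rate).
Opt6: not dominated (best power draw).
Opt7: dominated by Opt11 (power draw 83≤85, cost 16≤52, sample rate 885≥482, accuracy 100.0≥90.8).
Opt8: not dominated.
Opt9: dominated by Opt8 (power draw 48≤64, cost 142≤272, sample rate 929≥211, accuracy 84.3≥81.2).
Opt10: not dominated.
Opt11: not dominated (best cost).

Opt5, Opt6, Opt8, Opt10, Opt11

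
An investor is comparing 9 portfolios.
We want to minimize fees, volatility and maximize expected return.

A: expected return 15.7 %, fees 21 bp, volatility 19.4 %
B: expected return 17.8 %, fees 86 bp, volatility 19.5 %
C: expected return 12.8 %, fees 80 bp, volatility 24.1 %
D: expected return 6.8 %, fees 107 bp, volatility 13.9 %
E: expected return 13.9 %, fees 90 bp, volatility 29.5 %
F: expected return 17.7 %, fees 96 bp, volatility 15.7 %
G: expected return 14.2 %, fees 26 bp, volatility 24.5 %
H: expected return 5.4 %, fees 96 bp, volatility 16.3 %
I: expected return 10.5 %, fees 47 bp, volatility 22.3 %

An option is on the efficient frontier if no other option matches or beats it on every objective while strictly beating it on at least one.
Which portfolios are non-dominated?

A: not dominated (best fees).
B: not dominated (best expected return).
C: dominated by A (expected return 15.7≥12.8, fees 21≤80, volatility 19.4≤24.1).
D: not dominated (best volatility).
E: dominated by A (expected return 15.7≥13.9, fees 21≤90, volatility 19.4≤29.5).
F: not dominated.
G: dominated by A (expected return 15.7≥14.2, fees 21≤26, volatility 19.4≤24.5).
H: dominated by F (expected return 17.7≥5.4, fees 96≤96, volatility 15.7≤16.3).
I: dominated by A (expected return 15.7≥10.5, fees 21≤47, volatility 19.4≤22.3).

A, B, D, F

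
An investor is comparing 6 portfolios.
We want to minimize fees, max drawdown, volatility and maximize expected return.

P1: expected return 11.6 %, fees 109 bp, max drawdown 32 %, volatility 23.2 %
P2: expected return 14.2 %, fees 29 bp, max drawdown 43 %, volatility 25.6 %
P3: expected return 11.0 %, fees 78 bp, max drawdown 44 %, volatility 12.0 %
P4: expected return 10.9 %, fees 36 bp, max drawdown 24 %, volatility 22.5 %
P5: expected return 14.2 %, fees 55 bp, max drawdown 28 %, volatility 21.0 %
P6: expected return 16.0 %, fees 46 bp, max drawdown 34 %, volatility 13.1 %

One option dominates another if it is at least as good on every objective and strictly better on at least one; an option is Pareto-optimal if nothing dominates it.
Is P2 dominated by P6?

P6 vs P2: P6 is worse on fees (46 vs 29), so it does not dominate P2.

No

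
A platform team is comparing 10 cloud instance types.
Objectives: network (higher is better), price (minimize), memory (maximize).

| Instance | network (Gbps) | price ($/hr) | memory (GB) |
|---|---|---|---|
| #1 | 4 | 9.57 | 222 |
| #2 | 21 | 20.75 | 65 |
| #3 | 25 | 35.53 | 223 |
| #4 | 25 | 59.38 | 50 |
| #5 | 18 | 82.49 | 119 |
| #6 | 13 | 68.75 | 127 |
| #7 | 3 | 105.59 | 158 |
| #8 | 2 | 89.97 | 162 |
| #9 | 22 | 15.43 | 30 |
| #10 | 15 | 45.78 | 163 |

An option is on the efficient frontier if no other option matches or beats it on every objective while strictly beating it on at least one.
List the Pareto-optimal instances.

#1: not dominated (best price).
#2: not dominated.
#3: not dominated (best memory).
#4: dominated by #3 (network 25≥25, price 35.53≤59.38, memory 223≥50).
#5: dominated by #3 (network 25≥18, price 35.53≤82.49, memory 223≥119).
#6: dominated by #3 (network 25≥13, price 35.53≤68.75, memory 223≥127).
#7: dominated by #1 (network 4≥3, price 9.57≤105.59, memory 222≥158).
#8: dominated by #1 (network 4≥2, price 9.57≤89.97, memory 222≥162).
#9: not dominated.
#10: dominated by #3 (network 25≥15, price 35.53≤45.78, memory 223≥163).

#1, #2, #3, #9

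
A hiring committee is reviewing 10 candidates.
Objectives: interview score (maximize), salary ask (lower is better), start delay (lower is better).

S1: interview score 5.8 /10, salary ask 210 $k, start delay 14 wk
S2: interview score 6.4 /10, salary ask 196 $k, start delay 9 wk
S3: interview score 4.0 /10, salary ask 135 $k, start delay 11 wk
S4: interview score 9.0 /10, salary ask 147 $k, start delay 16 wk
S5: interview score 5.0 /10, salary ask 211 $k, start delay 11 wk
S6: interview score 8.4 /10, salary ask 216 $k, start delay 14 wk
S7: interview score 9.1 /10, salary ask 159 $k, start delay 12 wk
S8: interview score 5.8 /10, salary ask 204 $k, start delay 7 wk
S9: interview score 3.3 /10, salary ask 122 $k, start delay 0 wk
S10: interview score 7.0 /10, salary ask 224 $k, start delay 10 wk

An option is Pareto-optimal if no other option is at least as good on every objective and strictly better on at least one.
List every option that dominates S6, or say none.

S7: interview score 9.1≥8.4, salary ask 159≤216, start delay 12≤14 — dominates S6.
Others (S1, S2, S3, S4, S5, S8, S9, S10) are each worse than S6 on at least one objective.

S7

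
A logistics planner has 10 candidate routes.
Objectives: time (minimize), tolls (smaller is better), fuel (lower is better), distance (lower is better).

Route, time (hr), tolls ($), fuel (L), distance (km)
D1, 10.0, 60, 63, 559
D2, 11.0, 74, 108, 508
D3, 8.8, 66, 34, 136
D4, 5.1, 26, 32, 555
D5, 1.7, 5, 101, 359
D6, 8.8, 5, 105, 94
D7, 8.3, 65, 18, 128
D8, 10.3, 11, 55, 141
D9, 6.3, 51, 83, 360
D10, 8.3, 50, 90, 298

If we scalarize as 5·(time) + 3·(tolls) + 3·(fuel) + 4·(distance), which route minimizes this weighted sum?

D1: 5·10.0 + 3·60 + 3·63 + 4·559 = 2655.0
D2: 5·11.0 + 3·74 + 3·108 + 4·508 = 2633.0
D3: 5·8.8 + 3·66 + 3·34 + 4·136 = 888.0
D4: 5·5.1 + 3·26 + 3·32 + 4·555 = 2419.5
D5: 5·1.7 + 3·5 + 3·101 + 4·359 = 1762.5
D6: 5·8.8 + 3·5 + 3·105 + 4·94 = 750.0
D7: 5·8.3 + 3·65 + 3·18 + 4·128 = 802.5
D8: 5·10.3 + 3·11 + 3·55 + 4·141 = 813.5
D9: 5·6.3 + 3·51 + 3·83 + 4·360 = 1873.5
D10: 5·8.3 + 3·50 + 3·90 + 4·298 = 1653.5
Lowest: D6 at 750.0.

D6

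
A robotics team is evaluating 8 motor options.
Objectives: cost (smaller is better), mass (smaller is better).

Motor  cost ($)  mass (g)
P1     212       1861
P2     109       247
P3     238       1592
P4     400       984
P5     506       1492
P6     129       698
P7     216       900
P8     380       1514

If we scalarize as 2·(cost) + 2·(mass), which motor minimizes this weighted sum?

P2

P1: 2·212 + 2·1861 = 4146
P2: 2·109 + 2·247 = 712
P3: 2·238 + 2·1592 = 3660
P4: 2·400 + 2·984 = 2768
P5: 2·506 + 2·1492 = 3996
P6: 2·129 + 2·698 = 1654
P7: 2·216 + 2·900 = 2232
P8: 2·380 + 2·1514 = 3788
Lowest: P2 at 712.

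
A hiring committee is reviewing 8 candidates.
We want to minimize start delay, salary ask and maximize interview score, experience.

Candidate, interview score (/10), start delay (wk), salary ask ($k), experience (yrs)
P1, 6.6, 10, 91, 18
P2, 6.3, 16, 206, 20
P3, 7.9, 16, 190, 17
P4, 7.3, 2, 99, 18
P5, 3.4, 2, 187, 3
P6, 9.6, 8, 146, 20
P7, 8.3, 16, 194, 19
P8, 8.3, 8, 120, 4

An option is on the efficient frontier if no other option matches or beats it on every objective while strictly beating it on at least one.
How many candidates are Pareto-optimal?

P1: not dominated (best salary ask).
P2: dominated by P6 (interview score 9.6≥6.3, start delay 8≤16, salary ask 146≤206, experience 20≥20).
P3: dominated by P6 (interview score 9.6≥7.9, start delay 8≤16, salary ask 146≤190, experience 20≥17).
P4: not dominated.
P5: dominated by P4 (interview score 7.3≥3.4, start delay 2≤2, salary ask 99≤187, experience 18≥3).
P6: not dominated (best interview score).
P7: dominated by P6 (interview score 9.6≥8.3, start delay 8≤16, salary ask 146≤194, experience 20≥19).
P8: not dominated.
Pareto-optimal: P1, P4, P6, P8 → 4.

4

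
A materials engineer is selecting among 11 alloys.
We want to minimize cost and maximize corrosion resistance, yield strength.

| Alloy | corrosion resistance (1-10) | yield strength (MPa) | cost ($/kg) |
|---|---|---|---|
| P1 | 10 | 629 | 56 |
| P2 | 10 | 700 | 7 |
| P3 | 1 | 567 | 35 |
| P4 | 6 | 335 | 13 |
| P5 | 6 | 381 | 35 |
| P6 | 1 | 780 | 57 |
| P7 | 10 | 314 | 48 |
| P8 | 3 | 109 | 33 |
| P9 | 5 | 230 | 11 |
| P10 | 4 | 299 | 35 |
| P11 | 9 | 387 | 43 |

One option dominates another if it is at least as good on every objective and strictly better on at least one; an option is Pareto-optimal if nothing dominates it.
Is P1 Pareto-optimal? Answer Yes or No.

P2 vs P1: corrosion resistance 10≥10, yield strength 700≥629, cost 7≤56 — P2 is at least as good on every objective and strictly better on at least one, so P2 dominates P1.

No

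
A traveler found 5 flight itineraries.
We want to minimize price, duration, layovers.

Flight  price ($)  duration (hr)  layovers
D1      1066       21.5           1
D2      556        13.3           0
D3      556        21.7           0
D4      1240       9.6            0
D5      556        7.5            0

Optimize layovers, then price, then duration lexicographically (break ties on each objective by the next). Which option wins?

D5

First minimize layovers: best is 0, kept {D2, D3, D4, D5}.
Then minimize price: best is 556, kept {D2, D3, D5}.
Then minimize duration: best is 7.5, kept {D5}.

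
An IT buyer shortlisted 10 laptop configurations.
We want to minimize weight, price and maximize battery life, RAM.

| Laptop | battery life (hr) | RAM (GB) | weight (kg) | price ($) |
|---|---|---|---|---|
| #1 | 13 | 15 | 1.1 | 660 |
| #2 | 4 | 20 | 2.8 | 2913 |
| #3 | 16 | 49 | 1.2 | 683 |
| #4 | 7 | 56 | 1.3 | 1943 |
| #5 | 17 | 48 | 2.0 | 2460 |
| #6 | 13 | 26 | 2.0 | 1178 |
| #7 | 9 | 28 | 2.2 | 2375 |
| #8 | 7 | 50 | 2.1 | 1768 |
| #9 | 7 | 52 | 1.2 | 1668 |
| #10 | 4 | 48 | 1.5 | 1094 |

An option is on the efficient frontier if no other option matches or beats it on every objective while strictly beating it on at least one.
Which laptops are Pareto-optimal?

#1: not dominated (best weight).
#2: dominated by #3 (battery life 16≥4, RAM 49≥20, weight 1.2≤2.8, price 683≤2913).
#3: not dominated.
#4: not dominated (best RAM).
#5: not dominated (best battery life).
#6: dominated by #3 (battery life 16≥13, RAM 49≥26, weight 1.2≤2.0, price 683≤1178).
#7: dominated by #3 (battery life 16≥9, RAM 49≥28, weight 1.2≤2.2, price 683≤2375).
#8: dominated by #9 (battery life 7≥7, RAM 52≥50, weight 1.2≤2.1, price 1668≤1768).
#9: not dominated.
#10: dominated by #3 (battery life 16≥4, RAM 49≥48, weight 1.2≤1.5, price 683≤1094).

#1, #3, #4, #5, #9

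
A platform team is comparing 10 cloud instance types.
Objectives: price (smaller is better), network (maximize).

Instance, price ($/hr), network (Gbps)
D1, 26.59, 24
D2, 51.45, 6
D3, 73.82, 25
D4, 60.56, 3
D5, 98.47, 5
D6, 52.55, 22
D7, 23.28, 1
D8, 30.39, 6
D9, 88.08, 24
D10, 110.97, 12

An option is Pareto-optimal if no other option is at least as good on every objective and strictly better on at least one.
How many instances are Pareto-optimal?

3

D1: not dominated.
D2: dominated by D1 (price 26.59≤51.45, network 24≥6).
D3: not dominated (best network).
D4: dominated by D1 (price 26.59≤60.56, network 24≥3).
D5: dominated by D1 (price 26.59≤98.47, network 24≥5).
D6: dominated by D1 (price 26.59≤52.55, network 24≥22).
D7: not dominated (best price).
D8: dominated by D1 (price 26.59≤30.39, network 24≥6).
D9: dominated by D1 (price 26.59≤88.08, network 24≥24).
D10: dominated by D1 (price 26.59≤110.97, network 24≥12).
Pareto-optimal: D1, D3, D7 → 3.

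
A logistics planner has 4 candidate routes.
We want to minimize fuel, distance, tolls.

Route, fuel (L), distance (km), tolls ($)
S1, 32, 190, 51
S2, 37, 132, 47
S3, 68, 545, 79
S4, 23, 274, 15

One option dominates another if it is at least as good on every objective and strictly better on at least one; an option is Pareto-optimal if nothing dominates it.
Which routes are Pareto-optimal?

S1, S2, S4

S1: not dominated.
S2: not dominated (best distance).
S3: dominated by S1 (fuel 32≤68, distance 190≤545, tolls 51≤79).
S4: not dominated (best fuel).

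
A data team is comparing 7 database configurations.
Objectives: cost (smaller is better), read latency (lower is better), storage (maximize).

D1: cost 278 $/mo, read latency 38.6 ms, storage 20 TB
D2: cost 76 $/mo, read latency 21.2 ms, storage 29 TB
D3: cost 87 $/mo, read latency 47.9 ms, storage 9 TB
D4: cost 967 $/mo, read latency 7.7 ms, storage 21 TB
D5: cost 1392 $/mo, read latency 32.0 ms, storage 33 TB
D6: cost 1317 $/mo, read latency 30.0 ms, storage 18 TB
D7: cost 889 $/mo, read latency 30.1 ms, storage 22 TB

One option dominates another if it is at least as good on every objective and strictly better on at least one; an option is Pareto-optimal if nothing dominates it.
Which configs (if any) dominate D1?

D2: cost 76≤278, read latency 21.2≤38.6, storage 29≥20 — dominates D1.
Others (D3, D4, D5, D6, D7) are each worse than D1 on at least one objective.

D2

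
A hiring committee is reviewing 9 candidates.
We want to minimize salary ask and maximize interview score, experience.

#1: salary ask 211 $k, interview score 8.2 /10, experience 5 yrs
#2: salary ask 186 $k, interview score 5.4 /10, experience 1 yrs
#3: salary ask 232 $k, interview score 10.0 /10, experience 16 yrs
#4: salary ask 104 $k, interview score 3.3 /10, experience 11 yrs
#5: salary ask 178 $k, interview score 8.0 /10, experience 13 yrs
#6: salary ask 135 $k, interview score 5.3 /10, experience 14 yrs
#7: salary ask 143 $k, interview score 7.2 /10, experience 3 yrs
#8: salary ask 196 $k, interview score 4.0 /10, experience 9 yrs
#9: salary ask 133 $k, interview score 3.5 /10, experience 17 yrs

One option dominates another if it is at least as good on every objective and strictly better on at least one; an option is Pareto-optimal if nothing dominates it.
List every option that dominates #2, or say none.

#5: salary ask 178≤186, interview score 8.0≥5.4, experience 13≥1 — dominates #2.
#7: salary ask 143≤186, interview score 7.2≥5.4, experience 3≥1 — dominates #2.
Others (#1, #3, #4, #6, #8, #9) are each worse than #2 on at least one objective.

#5, #7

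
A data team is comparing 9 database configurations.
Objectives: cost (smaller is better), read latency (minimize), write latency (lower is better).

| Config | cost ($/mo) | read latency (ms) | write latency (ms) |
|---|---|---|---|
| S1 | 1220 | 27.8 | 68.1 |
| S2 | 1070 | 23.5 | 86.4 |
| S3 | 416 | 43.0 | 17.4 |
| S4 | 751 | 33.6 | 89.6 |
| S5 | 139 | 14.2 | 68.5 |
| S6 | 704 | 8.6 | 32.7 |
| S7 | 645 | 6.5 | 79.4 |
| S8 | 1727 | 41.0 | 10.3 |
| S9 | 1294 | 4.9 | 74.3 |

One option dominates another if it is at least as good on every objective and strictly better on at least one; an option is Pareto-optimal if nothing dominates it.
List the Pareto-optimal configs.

S3, S5, S6, S7, S8, S9

S1: dominated by S6 (cost 704≤1220, read latency 8.6≤27.8, write latency 32.7≤68.1).
S2: dominated by S5 (cost 139≤1070, read latency 14.2≤23.5, write latency 68.5≤86.4).
S3: not dominated.
S4: dominated by S5 (cost 139≤751, read latency 14.2≤33.6, write latency 68.5≤89.6).
S5: not dominated (best cost).
S6: not dominated.
S7: not dominated.
S8: not dominated (best write latency).
S9: not dominated (best read latency).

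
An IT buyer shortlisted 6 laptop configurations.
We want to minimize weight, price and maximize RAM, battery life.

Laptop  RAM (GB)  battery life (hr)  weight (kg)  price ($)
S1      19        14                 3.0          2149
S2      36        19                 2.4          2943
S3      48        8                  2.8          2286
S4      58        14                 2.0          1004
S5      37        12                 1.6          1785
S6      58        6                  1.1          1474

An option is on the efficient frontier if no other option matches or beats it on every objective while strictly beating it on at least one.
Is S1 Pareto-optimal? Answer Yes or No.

No

S4 vs S1: RAM 58≥19, battery life 14≥14, weight 2.0≤3.0, price 1004≤2149 — S4 is at least as good on every objective and strictly better on at least one, so S4 dominates S1.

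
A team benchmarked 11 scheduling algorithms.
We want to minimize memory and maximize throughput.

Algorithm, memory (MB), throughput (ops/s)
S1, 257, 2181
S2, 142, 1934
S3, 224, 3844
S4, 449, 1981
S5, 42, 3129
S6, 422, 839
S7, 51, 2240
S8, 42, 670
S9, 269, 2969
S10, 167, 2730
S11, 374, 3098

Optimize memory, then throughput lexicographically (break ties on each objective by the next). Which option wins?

S5

First minimize memory: best is 42, kept {S5, S8}.
Then maximize throughput: best is 3129, kept {S5}.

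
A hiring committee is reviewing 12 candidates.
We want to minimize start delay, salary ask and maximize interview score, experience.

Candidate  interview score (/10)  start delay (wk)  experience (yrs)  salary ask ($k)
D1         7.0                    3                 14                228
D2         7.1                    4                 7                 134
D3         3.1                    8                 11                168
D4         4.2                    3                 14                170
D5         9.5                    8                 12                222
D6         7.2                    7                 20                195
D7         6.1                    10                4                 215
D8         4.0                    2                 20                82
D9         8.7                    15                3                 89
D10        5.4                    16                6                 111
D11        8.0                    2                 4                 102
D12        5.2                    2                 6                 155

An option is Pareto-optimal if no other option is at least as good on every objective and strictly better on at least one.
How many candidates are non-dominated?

D1: not dominated.
D2: not dominated.
D3: dominated by D8 (interview score 4.0≥3.1, start delay 2≤8, experience 20≥11, salary ask 82≤168).
D4: not dominated.
D5: not dominated (best interview score).
D6: not dominated.
D7: dominated by D2 (interview score 7.1≥6.1, start delay 4≤10, experience 7≥4, salary ask 134≤215).
D8: not dominated (best salary ask).
D9: not dominated.
D10: not dominated.
D11: not dominated.
D12: not dominated.
Pareto-optimal: D1, D2, D4, D5, D6, D8, D9, D10, D11, D12 → 10.

10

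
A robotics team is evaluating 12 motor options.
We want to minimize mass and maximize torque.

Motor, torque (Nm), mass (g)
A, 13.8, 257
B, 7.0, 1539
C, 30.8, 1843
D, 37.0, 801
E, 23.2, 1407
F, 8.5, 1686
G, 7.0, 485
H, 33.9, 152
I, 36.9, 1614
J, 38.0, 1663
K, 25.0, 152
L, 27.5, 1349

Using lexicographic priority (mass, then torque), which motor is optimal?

H

First minimize mass: best is 152, kept {H, K}.
Then maximize torque: best is 33.9, kept {H}.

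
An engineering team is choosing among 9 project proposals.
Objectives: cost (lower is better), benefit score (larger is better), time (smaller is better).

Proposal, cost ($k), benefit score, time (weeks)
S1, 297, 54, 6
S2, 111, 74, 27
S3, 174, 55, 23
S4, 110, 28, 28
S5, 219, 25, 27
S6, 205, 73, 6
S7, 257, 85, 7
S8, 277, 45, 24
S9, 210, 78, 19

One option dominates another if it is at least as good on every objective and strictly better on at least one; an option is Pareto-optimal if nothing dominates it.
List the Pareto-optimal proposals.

S2, S3, S4, S6, S7, S9

S1: dominated by S6 (cost 205≤297, benefit score 73≥54, time 6≤6).
S2: not dominated.
S3: not dominated.
S4: not dominated (best cost).
S5: dominated by S2 (cost 111≤219, benefit score 74≥25, time 27≤27).
S6: not dominated.
S7: not dominated (best benefit score).
S8: dominated by S3 (cost 174≤277, benefit score 55≥45, time 23≤24).
S9: not dominated.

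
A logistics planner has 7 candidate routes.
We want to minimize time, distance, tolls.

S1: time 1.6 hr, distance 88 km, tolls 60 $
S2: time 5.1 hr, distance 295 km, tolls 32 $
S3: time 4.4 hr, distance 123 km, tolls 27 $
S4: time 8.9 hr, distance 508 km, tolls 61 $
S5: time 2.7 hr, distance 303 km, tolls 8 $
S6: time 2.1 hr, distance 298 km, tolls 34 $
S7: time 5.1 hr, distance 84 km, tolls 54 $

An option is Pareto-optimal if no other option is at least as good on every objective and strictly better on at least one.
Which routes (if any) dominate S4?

S1: time 1.6≤8.9, distance 88≤508, tolls 60≤61 — dominates S4.
S2: time 5.1≤8.9, distance 295≤508, tolls 32≤61 — dominates S4.
S3: time 4.4≤8.9, distance 123≤508, tolls 27≤61 — dominates S4.
S5: time 2.7≤8.9, distance 303≤508, tolls 8≤61 — dominates S4.
S6: time 2.1≤8.9, distance 298≤508, tolls 34≤61 — dominates S4.
S7: time 5.1≤8.9, distance 84≤508, tolls 54≤61 — dominates S4.

S1, S2, S3, S5, S6, S7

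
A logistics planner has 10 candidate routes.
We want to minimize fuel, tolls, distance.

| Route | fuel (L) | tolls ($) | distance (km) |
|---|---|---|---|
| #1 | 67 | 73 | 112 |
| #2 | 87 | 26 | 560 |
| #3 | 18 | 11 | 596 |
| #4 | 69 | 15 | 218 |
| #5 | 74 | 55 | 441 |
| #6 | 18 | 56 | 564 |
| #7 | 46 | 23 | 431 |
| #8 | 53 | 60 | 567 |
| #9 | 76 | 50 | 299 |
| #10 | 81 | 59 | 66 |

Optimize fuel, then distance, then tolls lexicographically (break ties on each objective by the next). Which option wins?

First minimize fuel: best is 18, kept {#3, #6}.
Then minimize distance: best is 564, kept {#6}.

#6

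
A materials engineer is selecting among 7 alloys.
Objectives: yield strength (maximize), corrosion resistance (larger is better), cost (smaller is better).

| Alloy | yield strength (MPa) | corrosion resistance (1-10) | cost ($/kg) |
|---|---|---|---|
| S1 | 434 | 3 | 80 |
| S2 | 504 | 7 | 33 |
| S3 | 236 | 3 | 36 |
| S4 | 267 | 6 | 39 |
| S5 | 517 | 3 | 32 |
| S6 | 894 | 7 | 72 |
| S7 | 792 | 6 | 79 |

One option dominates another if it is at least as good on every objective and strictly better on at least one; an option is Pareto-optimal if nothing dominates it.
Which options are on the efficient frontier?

S1: dominated by S2 (yield strength 504≥434, corrosion resistance 7≥3, cost 33≤80).
S2: not dominated.
S3: dominated by S2 (yield strength 504≥236, corrosion resistance 7≥3, cost 33≤36).
S4: dominated by S2 (yield strength 504≥267, corrosion resistance 7≥6, cost 33≤39).
S5: not dominated (best cost).
S6: not dominated (best yield strength).
S7: dominated by S6 (yield strength 894≥792, corrosion resistance 7≥6, cost 72≤79).

S2, S5, S6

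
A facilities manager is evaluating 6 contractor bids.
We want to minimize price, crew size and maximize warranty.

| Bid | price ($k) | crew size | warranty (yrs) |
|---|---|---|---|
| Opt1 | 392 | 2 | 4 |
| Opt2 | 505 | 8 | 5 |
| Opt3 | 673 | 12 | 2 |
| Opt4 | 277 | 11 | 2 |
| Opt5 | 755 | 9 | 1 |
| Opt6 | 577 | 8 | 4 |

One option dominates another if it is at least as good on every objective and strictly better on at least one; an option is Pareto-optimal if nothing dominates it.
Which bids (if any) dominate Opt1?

Opt2: worse on price (505 vs 392).
Opt3: worse on price (673 vs 392).
Opt4: worse on crew size (11 vs 2).
Opt5: worse on price (755 vs 392).
Opt6: worse on price (577 vs 392).
No option dominates Opt1.

none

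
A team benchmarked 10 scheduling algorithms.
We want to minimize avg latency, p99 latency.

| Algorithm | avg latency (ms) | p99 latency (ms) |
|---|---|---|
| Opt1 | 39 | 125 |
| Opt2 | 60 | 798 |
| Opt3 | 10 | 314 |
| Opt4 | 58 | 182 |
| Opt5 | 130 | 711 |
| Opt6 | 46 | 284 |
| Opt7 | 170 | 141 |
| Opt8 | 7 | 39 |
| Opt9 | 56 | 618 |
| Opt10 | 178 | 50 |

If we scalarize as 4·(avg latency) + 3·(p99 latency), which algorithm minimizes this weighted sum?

Opt1: 4·39 + 3·125 = 531
Opt2: 4·60 + 3·798 = 2634
Opt3: 4·10 + 3·314 = 982
Opt4: 4·58 + 3·182 = 778
Opt5: 4·130 + 3·711 = 2653
Opt6: 4·46 + 3·284 = 1036
Opt7: 4·170 + 3·141 = 1103
Opt8: 4·7 + 3·39 = 145
Opt9: 4·56 + 3·618 = 2078
Opt10: 4·178 + 3·50 = 862
Lowest: Opt8 at 145.

Opt8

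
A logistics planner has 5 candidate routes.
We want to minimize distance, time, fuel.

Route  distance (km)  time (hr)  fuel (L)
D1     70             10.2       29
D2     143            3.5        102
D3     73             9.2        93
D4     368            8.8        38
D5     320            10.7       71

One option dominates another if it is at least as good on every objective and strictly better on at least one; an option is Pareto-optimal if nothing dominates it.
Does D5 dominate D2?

No

D5 vs D2: D5 is worse on distance (320 vs 143), so it does not dominate D2.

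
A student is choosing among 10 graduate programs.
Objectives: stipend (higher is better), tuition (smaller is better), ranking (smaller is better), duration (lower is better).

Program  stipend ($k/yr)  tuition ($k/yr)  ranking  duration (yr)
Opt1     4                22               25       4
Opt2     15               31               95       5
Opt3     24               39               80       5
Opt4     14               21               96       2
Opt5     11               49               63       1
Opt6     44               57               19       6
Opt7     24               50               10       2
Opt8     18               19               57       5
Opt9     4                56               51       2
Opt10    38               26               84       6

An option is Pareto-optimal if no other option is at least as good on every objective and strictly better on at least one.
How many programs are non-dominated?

Opt1: not dominated.
Opt2: dominated by Opt8 (stipend 18≥15, tuition 19≤31, ranking 57≤95, duration 5≤5).
Opt3: not dominated.
Opt4: not dominated.
Opt5: not dominated (best duration).
Opt6: not dominated (best stipend).
Opt7: not dominated (best ranking).
Opt8: not dominated (best tuition).
Opt9: dominated by Opt7 (stipend 24≥4, tuition 50≤56, ranking 10≤51, duration 2≤2).
Opt10: not dominated.
Pareto-optimal: Opt1, Opt3, Opt4, Opt5, Opt6, Opt7, Opt8, Opt10 → 8.

8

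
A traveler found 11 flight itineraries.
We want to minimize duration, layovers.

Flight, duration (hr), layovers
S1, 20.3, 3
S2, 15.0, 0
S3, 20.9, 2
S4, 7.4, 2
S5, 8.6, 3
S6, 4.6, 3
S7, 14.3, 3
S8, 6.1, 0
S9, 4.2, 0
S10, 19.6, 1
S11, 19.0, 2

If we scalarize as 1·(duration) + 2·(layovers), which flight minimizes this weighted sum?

S1: 1·20.3 + 2·3 = 26.3
S2: 1·15.0 + 2·0 = 15.0
S3: 1·20.9 + 2·2 = 24.9
S4: 1·7.4 + 2·2 = 11.4
S5: 1·8.6 + 2·3 = 14.6
S6: 1·4.6 + 2·3 = 10.6
S7: 1·14.3 + 2·3 = 20.3
S8: 1·6.1 + 2·0 = 6.1
S9: 1·4.2 + 2·0 = 4.2
S10: 1·19.6 + 2·1 = 21.6
S11: 1·19.0 + 2·2 = 23.0
Lowest: S9 at 4.2.

S9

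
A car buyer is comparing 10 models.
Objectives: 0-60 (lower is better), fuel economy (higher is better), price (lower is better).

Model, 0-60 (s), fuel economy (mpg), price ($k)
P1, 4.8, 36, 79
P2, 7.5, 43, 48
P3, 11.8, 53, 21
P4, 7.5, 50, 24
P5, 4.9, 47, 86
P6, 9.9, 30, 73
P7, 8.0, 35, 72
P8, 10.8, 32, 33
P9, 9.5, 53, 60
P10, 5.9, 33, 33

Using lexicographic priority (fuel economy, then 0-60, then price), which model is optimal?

First maximize fuel economy: best is 53, kept {P3, P9}.
Then minimize 0-60: best is 9.5, kept {P9}.

P9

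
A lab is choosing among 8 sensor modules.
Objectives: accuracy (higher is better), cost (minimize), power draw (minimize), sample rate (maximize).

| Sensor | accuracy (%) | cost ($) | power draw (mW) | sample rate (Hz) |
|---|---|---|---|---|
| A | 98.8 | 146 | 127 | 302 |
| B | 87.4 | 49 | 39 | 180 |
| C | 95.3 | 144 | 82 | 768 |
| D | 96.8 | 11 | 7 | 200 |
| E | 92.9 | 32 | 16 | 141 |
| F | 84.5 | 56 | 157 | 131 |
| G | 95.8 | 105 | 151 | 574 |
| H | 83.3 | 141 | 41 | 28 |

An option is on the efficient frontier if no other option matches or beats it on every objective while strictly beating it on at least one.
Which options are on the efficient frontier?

A, C, D, G

A: not dominated (best accuracy).
B: dominated by D (accuracy 96.8≥87.4, cost 11≤49, power draw 7≤39, sample rate 200≥180).
C: not dominated (best sample rate).
D: not dominated (best cost).
E: dominated by D (accuracy 96.8≥92.9, cost 11≤32, power draw 7≤16, sample rate 200≥141).
F: dominated by B (accuracy 87.4≥84.5, cost 49≤56, power draw 39≤157, sample rate 180≥131).
G: not dominated.
H: dominated by B (accuracy 87.4≥83.3, cost 49≤141, power draw 39≤41, sample rate 180≥28).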